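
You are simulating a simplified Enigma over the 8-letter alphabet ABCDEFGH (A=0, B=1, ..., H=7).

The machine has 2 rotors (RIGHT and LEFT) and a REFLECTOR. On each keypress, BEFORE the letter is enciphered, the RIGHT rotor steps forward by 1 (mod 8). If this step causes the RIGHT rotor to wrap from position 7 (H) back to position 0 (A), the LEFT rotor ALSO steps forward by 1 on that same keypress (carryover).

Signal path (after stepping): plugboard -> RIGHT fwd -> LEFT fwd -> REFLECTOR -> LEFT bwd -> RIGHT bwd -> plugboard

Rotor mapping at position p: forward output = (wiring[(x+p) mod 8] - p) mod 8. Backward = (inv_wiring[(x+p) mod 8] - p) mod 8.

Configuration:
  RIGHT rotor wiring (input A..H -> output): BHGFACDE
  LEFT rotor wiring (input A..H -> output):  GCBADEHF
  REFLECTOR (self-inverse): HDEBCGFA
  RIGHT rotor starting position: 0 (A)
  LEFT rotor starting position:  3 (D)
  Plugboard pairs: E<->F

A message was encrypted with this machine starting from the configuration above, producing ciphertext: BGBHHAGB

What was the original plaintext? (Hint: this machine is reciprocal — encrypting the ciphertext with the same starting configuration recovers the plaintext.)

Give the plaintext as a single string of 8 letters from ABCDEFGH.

Answer: EDABDGHH

Derivation:
Char 1 ('B'): step: R->1, L=3; B->plug->B->R->F->L->D->refl->B->L'->C->R'->F->plug->E
Char 2 ('G'): step: R->2, L=3; G->plug->G->R->H->L->G->refl->F->L'->A->R'->D->plug->D
Char 3 ('B'): step: R->3, L=3; B->plug->B->R->F->L->D->refl->B->L'->C->R'->A->plug->A
Char 4 ('H'): step: R->4, L=3; H->plug->H->R->B->L->A->refl->H->L'->G->R'->B->plug->B
Char 5 ('H'): step: R->5, L=3; H->plug->H->R->D->L->E->refl->C->L'->E->R'->D->plug->D
Char 6 ('A'): step: R->6, L=3; A->plug->A->R->F->L->D->refl->B->L'->C->R'->G->plug->G
Char 7 ('G'): step: R->7, L=3; G->plug->G->R->D->L->E->refl->C->L'->E->R'->H->plug->H
Char 8 ('B'): step: R->0, L->4 (L advanced); B->plug->B->R->H->L->E->refl->C->L'->E->R'->H->plug->H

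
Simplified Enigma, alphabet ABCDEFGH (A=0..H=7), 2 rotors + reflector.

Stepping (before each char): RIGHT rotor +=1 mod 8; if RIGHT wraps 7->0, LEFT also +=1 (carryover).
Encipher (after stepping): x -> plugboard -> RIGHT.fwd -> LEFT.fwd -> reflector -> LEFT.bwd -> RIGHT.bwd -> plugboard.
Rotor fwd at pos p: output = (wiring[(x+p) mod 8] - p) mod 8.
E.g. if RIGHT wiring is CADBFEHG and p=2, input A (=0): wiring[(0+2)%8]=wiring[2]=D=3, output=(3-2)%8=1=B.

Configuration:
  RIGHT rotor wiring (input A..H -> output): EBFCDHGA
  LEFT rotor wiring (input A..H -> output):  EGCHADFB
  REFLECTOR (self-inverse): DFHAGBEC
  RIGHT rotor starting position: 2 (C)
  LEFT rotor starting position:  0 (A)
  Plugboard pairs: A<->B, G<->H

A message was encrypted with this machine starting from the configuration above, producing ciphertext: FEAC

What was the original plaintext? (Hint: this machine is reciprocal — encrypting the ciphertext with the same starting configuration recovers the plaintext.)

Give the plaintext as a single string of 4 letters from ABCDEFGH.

Char 1 ('F'): step: R->3, L=0; F->plug->F->R->B->L->G->refl->E->L'->A->R'->B->plug->A
Char 2 ('E'): step: R->4, L=0; E->plug->E->R->A->L->E->refl->G->L'->B->R'->G->plug->H
Char 3 ('A'): step: R->5, L=0; A->plug->B->R->B->L->G->refl->E->L'->A->R'->F->plug->F
Char 4 ('C'): step: R->6, L=0; C->plug->C->R->G->L->F->refl->B->L'->H->R'->E->plug->E

Answer: AHFE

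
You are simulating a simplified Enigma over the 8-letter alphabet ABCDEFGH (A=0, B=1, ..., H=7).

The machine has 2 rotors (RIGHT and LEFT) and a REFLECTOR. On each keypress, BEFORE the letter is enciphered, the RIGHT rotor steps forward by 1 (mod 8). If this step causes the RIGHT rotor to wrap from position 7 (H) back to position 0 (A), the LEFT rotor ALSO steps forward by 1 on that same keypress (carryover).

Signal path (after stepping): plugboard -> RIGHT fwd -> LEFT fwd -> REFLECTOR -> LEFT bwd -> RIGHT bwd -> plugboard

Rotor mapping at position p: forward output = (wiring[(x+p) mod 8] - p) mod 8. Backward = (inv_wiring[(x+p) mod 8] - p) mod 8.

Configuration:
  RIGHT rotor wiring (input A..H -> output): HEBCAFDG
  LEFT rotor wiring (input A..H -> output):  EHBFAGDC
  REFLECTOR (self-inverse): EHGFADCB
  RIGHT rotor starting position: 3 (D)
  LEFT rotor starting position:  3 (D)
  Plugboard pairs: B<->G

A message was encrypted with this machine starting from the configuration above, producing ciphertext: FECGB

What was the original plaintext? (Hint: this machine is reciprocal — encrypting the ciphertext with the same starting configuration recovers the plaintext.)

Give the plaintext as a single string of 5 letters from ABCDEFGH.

Answer: CABAC

Derivation:
Char 1 ('F'): step: R->4, L=3; F->plug->F->R->A->L->C->refl->G->L'->H->R'->C->plug->C
Char 2 ('E'): step: R->5, L=3; E->plug->E->R->H->L->G->refl->C->L'->A->R'->A->plug->A
Char 3 ('C'): step: R->6, L=3; C->plug->C->R->B->L->F->refl->D->L'->C->R'->G->plug->B
Char 4 ('G'): step: R->7, L=3; G->plug->B->R->A->L->C->refl->G->L'->H->R'->A->plug->A
Char 5 ('B'): step: R->0, L->4 (L advanced); B->plug->G->R->D->L->G->refl->C->L'->B->R'->C->plug->C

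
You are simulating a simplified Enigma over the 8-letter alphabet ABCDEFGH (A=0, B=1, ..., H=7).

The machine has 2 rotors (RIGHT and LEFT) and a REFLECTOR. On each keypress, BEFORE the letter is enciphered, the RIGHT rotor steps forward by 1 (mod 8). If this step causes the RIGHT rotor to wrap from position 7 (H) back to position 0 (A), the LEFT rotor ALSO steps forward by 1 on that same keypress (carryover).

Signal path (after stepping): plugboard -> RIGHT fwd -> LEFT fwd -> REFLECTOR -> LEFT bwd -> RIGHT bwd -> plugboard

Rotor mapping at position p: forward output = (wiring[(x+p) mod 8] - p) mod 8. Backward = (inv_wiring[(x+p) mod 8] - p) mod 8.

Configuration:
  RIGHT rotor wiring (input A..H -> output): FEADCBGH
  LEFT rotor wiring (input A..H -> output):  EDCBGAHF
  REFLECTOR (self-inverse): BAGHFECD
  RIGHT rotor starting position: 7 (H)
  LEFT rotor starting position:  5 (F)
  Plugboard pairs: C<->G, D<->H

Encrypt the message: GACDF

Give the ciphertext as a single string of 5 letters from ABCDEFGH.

Answer: CDECA

Derivation:
Char 1 ('G'): step: R->0, L->6 (L advanced); G->plug->C->R->A->L->B->refl->A->L'->G->R'->G->plug->C
Char 2 ('A'): step: R->1, L=6; A->plug->A->R->D->L->F->refl->E->L'->E->R'->H->plug->D
Char 3 ('C'): step: R->2, L=6; C->plug->G->R->D->L->F->refl->E->L'->E->R'->E->plug->E
Char 4 ('D'): step: R->3, L=6; D->plug->H->R->F->L->D->refl->H->L'->B->R'->G->plug->C
Char 5 ('F'): step: R->4, L=6; F->plug->F->R->A->L->B->refl->A->L'->G->R'->A->plug->A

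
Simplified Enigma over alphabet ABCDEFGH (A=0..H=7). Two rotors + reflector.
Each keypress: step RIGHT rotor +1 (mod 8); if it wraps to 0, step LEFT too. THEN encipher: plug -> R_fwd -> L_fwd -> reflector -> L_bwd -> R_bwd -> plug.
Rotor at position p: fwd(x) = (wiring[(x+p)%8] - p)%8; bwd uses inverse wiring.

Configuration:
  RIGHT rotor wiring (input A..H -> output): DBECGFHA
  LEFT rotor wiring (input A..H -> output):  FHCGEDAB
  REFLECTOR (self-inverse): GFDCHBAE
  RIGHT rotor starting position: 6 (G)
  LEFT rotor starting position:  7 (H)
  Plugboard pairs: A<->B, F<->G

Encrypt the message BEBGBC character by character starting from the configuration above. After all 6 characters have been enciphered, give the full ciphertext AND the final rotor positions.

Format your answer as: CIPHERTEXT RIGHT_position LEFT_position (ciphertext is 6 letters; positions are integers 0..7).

Char 1 ('B'): step: R->7, L=7; B->plug->A->R->B->L->G->refl->A->L'->C->R'->C->plug->C
Char 2 ('E'): step: R->0, L->0 (L advanced); E->plug->E->R->G->L->A->refl->G->L'->D->R'->A->plug->B
Char 3 ('B'): step: R->1, L=0; B->plug->A->R->A->L->F->refl->B->L'->H->R'->G->plug->F
Char 4 ('G'): step: R->2, L=0; G->plug->F->R->G->L->A->refl->G->L'->D->R'->D->plug->D
Char 5 ('B'): step: R->3, L=0; B->plug->A->R->H->L->B->refl->F->L'->A->R'->F->plug->G
Char 6 ('C'): step: R->4, L=0; C->plug->C->R->D->L->G->refl->A->L'->G->R'->H->plug->H
Final: ciphertext=CBFDGH, RIGHT=4, LEFT=0

Answer: CBFDGH 4 0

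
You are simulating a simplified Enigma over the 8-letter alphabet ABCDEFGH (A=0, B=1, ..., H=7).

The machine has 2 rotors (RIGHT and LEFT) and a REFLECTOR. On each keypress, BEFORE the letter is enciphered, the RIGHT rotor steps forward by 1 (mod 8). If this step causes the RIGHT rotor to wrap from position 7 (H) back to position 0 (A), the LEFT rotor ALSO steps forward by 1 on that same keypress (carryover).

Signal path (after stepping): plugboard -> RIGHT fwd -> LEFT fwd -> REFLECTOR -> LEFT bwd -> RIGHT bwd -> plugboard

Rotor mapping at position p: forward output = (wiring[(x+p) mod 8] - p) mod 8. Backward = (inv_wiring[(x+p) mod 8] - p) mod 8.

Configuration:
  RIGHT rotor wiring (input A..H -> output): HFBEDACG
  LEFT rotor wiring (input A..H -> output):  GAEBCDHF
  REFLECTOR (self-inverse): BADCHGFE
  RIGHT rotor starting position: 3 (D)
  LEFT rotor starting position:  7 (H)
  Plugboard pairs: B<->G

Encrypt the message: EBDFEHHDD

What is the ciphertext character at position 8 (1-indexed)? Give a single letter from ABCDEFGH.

Char 1 ('E'): step: R->4, L=7; E->plug->E->R->D->L->F->refl->G->L'->A->R'->H->plug->H
Char 2 ('B'): step: R->5, L=7; B->plug->G->R->H->L->A->refl->B->L'->C->R'->D->plug->D
Char 3 ('D'): step: R->6, L=7; D->plug->D->R->H->L->A->refl->B->L'->C->R'->H->plug->H
Char 4 ('F'): step: R->7, L=7; F->plug->F->R->E->L->C->refl->D->L'->F->R'->E->plug->E
Char 5 ('E'): step: R->0, L->0 (L advanced); E->plug->E->R->D->L->B->refl->A->L'->B->R'->C->plug->C
Char 6 ('H'): step: R->1, L=0; H->plug->H->R->G->L->H->refl->E->L'->C->R'->D->plug->D
Char 7 ('H'): step: R->2, L=0; H->plug->H->R->D->L->B->refl->A->L'->B->R'->C->plug->C
Char 8 ('D'): step: R->3, L=0; D->plug->D->R->H->L->F->refl->G->L'->A->R'->B->plug->G

G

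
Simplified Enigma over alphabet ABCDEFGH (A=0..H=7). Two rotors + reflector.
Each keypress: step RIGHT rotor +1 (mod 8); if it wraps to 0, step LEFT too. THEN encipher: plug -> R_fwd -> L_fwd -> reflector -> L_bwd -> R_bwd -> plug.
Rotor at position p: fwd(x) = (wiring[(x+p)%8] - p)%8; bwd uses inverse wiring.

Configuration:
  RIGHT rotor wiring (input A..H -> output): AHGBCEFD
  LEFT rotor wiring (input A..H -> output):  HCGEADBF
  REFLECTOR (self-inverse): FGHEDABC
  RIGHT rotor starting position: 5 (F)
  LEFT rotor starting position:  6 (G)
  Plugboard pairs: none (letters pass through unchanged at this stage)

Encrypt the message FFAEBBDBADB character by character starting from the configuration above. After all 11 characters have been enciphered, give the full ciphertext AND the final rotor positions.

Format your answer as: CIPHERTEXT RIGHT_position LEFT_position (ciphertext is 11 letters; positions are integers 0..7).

Char 1 ('F'): step: R->6, L=6; F->plug->F->R->D->L->E->refl->D->L'->A->R'->E->plug->E
Char 2 ('F'): step: R->7, L=6; F->plug->F->R->D->L->E->refl->D->L'->A->R'->C->plug->C
Char 3 ('A'): step: R->0, L->7 (L advanced); A->plug->A->R->A->L->G->refl->B->L'->F->R'->G->plug->G
Char 4 ('E'): step: R->1, L=7; E->plug->E->R->D->L->H->refl->C->L'->H->R'->H->plug->H
Char 5 ('B'): step: R->2, L=7; B->plug->B->R->H->L->C->refl->H->L'->D->R'->E->plug->E
Char 6 ('B'): step: R->3, L=7; B->plug->B->R->H->L->C->refl->H->L'->D->R'->H->plug->H
Char 7 ('D'): step: R->4, L=7; D->plug->D->R->H->L->C->refl->H->L'->D->R'->F->plug->F
Char 8 ('B'): step: R->5, L=7; B->plug->B->R->A->L->G->refl->B->L'->F->R'->H->plug->H
Char 9 ('A'): step: R->6, L=7; A->plug->A->R->H->L->C->refl->H->L'->D->R'->F->plug->F
Char 10 ('D'): step: R->7, L=7; D->plug->D->R->H->L->C->refl->H->L'->D->R'->F->plug->F
Char 11 ('B'): step: R->0, L->0 (L advanced); B->plug->B->R->H->L->F->refl->A->L'->E->R'->F->plug->F
Final: ciphertext=ECGHEHFHFFF, RIGHT=0, LEFT=0

Answer: ECGHEHFHFFF 0 0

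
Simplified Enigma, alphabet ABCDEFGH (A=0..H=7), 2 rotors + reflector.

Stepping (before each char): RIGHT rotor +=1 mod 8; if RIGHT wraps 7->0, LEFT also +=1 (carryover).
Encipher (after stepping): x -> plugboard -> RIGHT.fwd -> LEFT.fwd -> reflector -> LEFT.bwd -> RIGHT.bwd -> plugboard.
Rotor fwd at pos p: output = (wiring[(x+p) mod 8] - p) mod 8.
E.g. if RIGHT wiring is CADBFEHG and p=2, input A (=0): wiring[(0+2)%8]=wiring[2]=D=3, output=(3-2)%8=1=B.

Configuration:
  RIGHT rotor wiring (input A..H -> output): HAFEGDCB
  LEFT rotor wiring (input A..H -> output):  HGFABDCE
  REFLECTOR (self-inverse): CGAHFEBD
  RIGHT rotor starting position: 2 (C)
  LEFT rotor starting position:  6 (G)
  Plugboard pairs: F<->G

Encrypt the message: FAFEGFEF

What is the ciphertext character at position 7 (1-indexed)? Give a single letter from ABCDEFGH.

Char 1 ('F'): step: R->3, L=6; F->plug->G->R->F->L->C->refl->A->L'->D->R'->B->plug->B
Char 2 ('A'): step: R->4, L=6; A->plug->A->R->C->L->B->refl->G->L'->B->R'->G->plug->F
Char 3 ('F'): step: R->5, L=6; F->plug->G->R->H->L->F->refl->E->L'->A->R'->F->plug->G
Char 4 ('E'): step: R->6, L=6; E->plug->E->R->H->L->F->refl->E->L'->A->R'->G->plug->F
Char 5 ('G'): step: R->7, L=6; G->plug->F->R->H->L->F->refl->E->L'->A->R'->B->plug->B
Char 6 ('F'): step: R->0, L->7 (L advanced); F->plug->G->R->C->L->H->refl->D->L'->H->R'->A->plug->A
Char 7 ('E'): step: R->1, L=7; E->plug->E->R->C->L->H->refl->D->L'->H->R'->A->plug->A

A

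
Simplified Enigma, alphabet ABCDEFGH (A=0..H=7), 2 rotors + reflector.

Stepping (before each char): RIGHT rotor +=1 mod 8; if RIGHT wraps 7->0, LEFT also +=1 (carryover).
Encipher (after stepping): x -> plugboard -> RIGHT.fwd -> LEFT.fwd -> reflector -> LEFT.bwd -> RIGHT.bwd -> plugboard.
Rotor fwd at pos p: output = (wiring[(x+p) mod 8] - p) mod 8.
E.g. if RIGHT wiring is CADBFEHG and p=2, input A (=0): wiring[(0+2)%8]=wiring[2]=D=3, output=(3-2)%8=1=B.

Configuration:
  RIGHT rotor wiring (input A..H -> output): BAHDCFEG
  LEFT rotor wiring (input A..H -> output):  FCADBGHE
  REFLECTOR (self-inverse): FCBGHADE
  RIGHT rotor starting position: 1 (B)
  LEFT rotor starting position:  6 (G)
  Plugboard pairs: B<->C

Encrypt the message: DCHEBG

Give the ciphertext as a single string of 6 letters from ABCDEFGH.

Answer: EGEFDB

Derivation:
Char 1 ('D'): step: R->2, L=6; D->plug->D->R->D->L->E->refl->H->L'->C->R'->E->plug->E
Char 2 ('C'): step: R->3, L=6; C->plug->B->R->H->L->A->refl->F->L'->F->R'->G->plug->G
Char 3 ('H'): step: R->4, L=6; H->plug->H->R->H->L->A->refl->F->L'->F->R'->E->plug->E
Char 4 ('E'): step: R->5, L=6; E->plug->E->R->D->L->E->refl->H->L'->C->R'->F->plug->F
Char 5 ('B'): step: R->6, L=6; B->plug->C->R->D->L->E->refl->H->L'->C->R'->D->plug->D
Char 6 ('G'): step: R->7, L=6; G->plug->G->R->G->L->D->refl->G->L'->B->R'->C->plug->B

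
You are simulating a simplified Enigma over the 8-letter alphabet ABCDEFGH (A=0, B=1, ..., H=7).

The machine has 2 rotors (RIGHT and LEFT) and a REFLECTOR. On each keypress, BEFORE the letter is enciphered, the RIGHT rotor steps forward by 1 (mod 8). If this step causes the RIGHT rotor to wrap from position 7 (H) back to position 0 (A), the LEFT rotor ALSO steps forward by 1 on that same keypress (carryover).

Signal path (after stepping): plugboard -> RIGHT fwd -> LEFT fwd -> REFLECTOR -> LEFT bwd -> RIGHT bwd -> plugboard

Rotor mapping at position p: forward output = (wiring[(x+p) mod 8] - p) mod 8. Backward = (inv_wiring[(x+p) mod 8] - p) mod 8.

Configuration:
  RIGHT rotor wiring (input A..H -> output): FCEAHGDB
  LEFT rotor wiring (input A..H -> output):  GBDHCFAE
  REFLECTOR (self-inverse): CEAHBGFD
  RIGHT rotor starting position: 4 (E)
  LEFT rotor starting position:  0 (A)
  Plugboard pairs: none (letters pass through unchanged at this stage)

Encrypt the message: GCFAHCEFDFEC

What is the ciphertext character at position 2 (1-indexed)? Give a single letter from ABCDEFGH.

Char 1 ('G'): step: R->5, L=0; G->plug->G->R->D->L->H->refl->D->L'->C->R'->H->plug->H
Char 2 ('C'): step: R->6, L=0; C->plug->C->R->H->L->E->refl->B->L'->B->R'->G->plug->G

G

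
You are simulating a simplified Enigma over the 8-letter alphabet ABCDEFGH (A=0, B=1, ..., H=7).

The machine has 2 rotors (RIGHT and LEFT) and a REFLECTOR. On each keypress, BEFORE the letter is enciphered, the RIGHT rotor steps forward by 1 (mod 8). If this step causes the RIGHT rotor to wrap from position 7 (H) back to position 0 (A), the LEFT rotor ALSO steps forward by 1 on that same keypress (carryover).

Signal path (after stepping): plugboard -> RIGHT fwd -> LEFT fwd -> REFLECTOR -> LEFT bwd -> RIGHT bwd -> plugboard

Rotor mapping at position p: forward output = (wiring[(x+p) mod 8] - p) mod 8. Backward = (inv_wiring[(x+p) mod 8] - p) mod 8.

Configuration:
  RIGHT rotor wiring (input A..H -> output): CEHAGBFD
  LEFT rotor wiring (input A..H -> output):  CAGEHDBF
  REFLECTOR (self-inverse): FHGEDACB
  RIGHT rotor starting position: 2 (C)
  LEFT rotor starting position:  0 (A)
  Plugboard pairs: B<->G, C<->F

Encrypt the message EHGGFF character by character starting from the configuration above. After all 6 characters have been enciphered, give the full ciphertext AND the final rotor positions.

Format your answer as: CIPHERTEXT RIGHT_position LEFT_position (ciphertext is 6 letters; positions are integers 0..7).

Char 1 ('E'): step: R->3, L=0; E->plug->E->R->A->L->C->refl->G->L'->C->R'->D->plug->D
Char 2 ('H'): step: R->4, L=0; H->plug->H->R->E->L->H->refl->B->L'->G->R'->E->plug->E
Char 3 ('G'): step: R->5, L=0; G->plug->B->R->A->L->C->refl->G->L'->C->R'->F->plug->C
Char 4 ('G'): step: R->6, L=0; G->plug->B->R->F->L->D->refl->E->L'->D->R'->H->plug->H
Char 5 ('F'): step: R->7, L=0; F->plug->C->R->F->L->D->refl->E->L'->D->R'->B->plug->G
Char 6 ('F'): step: R->0, L->1 (L advanced); F->plug->C->R->H->L->B->refl->H->L'->A->R'->D->plug->D
Final: ciphertext=DECHGD, RIGHT=0, LEFT=1

Answer: DECHGD 0 1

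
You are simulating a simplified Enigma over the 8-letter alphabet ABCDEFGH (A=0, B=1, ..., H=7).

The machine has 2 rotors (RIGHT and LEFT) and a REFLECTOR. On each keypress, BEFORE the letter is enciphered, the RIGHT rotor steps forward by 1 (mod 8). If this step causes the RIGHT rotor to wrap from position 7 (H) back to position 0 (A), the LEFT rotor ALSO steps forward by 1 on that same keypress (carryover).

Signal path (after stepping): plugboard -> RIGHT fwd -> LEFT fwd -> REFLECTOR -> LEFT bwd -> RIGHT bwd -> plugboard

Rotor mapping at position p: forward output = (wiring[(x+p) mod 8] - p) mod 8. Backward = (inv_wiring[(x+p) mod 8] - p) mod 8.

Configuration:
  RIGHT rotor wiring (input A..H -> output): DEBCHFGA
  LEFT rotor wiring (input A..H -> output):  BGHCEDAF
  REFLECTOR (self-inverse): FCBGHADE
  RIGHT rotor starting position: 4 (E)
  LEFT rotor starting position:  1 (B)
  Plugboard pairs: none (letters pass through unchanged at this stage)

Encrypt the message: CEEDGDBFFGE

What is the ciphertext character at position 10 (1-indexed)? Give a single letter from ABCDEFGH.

Char 1 ('C'): step: R->5, L=1; C->plug->C->R->D->L->D->refl->G->L'->B->R'->B->plug->B
Char 2 ('E'): step: R->6, L=1; E->plug->E->R->D->L->D->refl->G->L'->B->R'->G->plug->G
Char 3 ('E'): step: R->7, L=1; E->plug->E->R->D->L->D->refl->G->L'->B->R'->A->plug->A
Char 4 ('D'): step: R->0, L->2 (L advanced); D->plug->D->R->C->L->C->refl->B->L'->D->R'->A->plug->A
Char 5 ('G'): step: R->1, L=2; G->plug->G->R->H->L->E->refl->H->L'->G->R'->D->plug->D
Char 6 ('D'): step: R->2, L=2; D->plug->D->R->D->L->B->refl->C->L'->C->R'->H->plug->H
Char 7 ('B'): step: R->3, L=2; B->plug->B->R->E->L->G->refl->D->L'->F->R'->E->plug->E
Char 8 ('F'): step: R->4, L=2; F->plug->F->R->A->L->F->refl->A->L'->B->R'->B->plug->B
Char 9 ('F'): step: R->5, L=2; F->plug->F->R->E->L->G->refl->D->L'->F->R'->G->plug->G
Char 10 ('G'): step: R->6, L=2; G->plug->G->R->B->L->A->refl->F->L'->A->R'->A->plug->A

A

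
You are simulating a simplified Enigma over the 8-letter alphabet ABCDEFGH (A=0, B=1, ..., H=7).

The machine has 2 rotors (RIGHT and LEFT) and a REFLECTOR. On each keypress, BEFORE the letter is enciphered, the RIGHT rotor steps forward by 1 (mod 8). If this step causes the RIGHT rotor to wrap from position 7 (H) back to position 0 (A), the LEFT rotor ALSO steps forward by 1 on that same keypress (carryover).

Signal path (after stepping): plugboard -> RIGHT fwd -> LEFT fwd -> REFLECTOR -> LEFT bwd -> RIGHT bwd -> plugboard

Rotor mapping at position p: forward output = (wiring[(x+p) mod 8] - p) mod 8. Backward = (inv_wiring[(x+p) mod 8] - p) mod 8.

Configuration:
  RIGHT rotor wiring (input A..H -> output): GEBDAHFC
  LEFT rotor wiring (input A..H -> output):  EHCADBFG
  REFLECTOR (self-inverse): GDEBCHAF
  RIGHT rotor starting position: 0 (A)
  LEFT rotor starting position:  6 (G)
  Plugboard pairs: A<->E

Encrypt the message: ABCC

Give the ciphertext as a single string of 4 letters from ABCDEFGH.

Char 1 ('A'): step: R->1, L=6; A->plug->E->R->G->L->F->refl->H->L'->A->R'->B->plug->B
Char 2 ('B'): step: R->2, L=6; B->plug->B->R->B->L->A->refl->G->L'->C->R'->H->plug->H
Char 3 ('C'): step: R->3, L=6; C->plug->C->R->E->L->E->refl->C->L'->F->R'->B->plug->B
Char 4 ('C'): step: R->4, L=6; C->plug->C->R->B->L->A->refl->G->L'->C->R'->E->plug->A

Answer: BHBA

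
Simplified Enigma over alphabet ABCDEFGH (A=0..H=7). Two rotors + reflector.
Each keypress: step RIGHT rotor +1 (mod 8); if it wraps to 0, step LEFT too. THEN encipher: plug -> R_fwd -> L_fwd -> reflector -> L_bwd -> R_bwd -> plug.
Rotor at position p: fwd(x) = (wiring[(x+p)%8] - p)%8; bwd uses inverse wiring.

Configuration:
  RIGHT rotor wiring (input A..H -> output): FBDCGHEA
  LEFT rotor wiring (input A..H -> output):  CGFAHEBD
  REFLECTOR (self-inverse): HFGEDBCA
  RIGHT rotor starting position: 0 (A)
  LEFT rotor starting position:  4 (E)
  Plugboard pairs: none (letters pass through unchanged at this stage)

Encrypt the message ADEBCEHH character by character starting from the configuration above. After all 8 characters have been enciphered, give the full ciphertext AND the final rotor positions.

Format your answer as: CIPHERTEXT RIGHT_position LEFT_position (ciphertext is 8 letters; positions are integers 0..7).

Answer: GCCEHFDA 0 5

Derivation:
Char 1 ('A'): step: R->1, L=4; A->plug->A->R->A->L->D->refl->E->L'->H->R'->G->plug->G
Char 2 ('D'): step: R->2, L=4; D->plug->D->R->F->L->C->refl->G->L'->E->R'->C->plug->C
Char 3 ('E'): step: R->3, L=4; E->plug->E->R->F->L->C->refl->G->L'->E->R'->C->plug->C
Char 4 ('B'): step: R->4, L=4; B->plug->B->R->D->L->H->refl->A->L'->B->R'->E->plug->E
Char 5 ('C'): step: R->5, L=4; C->plug->C->R->D->L->H->refl->A->L'->B->R'->H->plug->H
Char 6 ('E'): step: R->6, L=4; E->plug->E->R->F->L->C->refl->G->L'->E->R'->F->plug->F
Char 7 ('H'): step: R->7, L=4; H->plug->H->R->F->L->C->refl->G->L'->E->R'->D->plug->D
Char 8 ('H'): step: R->0, L->5 (L advanced); H->plug->H->R->A->L->H->refl->A->L'->F->R'->A->plug->A
Final: ciphertext=GCCEHFDA, RIGHT=0, LEFT=5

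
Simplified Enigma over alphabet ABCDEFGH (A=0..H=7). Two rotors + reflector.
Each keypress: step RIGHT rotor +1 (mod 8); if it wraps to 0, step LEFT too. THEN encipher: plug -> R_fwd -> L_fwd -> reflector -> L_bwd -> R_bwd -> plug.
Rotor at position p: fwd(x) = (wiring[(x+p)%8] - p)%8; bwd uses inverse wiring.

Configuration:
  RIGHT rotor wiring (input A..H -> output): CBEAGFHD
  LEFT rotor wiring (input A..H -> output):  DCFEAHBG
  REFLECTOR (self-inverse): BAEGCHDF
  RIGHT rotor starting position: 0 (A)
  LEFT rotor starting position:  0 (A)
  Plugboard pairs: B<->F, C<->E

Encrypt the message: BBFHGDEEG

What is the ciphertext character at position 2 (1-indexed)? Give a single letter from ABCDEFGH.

Char 1 ('B'): step: R->1, L=0; B->plug->F->R->G->L->B->refl->A->L'->E->R'->E->plug->C
Char 2 ('B'): step: R->2, L=0; B->plug->F->R->B->L->C->refl->E->L'->D->R'->D->plug->D

D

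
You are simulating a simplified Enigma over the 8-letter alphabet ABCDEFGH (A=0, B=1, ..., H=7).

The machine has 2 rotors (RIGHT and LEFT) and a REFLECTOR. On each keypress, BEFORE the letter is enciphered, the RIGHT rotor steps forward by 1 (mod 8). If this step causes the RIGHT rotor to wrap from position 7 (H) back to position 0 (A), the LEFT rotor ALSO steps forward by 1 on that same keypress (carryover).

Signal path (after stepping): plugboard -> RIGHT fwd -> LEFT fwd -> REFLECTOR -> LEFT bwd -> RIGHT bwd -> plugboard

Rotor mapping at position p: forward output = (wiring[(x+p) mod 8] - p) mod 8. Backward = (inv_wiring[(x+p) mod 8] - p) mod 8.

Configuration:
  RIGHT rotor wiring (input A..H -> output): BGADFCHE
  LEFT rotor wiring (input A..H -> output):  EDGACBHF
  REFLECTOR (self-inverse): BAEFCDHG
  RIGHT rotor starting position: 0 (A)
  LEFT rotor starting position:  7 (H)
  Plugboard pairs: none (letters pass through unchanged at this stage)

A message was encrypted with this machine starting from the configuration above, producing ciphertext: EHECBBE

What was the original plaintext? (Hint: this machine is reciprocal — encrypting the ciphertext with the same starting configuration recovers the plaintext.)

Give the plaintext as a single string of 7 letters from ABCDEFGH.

Char 1 ('E'): step: R->1, L=7; E->plug->E->R->B->L->F->refl->D->L'->F->R'->A->plug->A
Char 2 ('H'): step: R->2, L=7; H->plug->H->R->E->L->B->refl->A->L'->H->R'->G->plug->G
Char 3 ('E'): step: R->3, L=7; E->plug->E->R->B->L->F->refl->D->L'->F->R'->H->plug->H
Char 4 ('C'): step: R->4, L=7; C->plug->C->R->D->L->H->refl->G->L'->A->R'->D->plug->D
Char 5 ('B'): step: R->5, L=7; B->plug->B->R->C->L->E->refl->C->L'->G->R'->G->plug->G
Char 6 ('B'): step: R->6, L=7; B->plug->B->R->G->L->C->refl->E->L'->C->R'->E->plug->E
Char 7 ('E'): step: R->7, L=7; E->plug->E->R->E->L->B->refl->A->L'->H->R'->C->plug->C

Answer: AGHDGEC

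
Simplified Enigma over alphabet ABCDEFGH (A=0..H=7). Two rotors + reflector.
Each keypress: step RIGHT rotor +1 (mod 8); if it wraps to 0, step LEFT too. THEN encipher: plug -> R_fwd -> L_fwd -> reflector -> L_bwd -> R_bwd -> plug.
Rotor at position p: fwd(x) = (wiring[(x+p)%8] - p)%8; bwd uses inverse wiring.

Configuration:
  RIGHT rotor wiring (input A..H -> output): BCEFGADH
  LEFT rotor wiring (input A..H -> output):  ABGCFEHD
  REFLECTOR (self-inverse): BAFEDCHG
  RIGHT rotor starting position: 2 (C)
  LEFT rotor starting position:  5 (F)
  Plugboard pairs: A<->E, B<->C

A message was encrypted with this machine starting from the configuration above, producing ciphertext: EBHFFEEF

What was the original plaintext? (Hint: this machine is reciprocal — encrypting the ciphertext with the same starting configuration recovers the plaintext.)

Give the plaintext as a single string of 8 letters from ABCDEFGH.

Answer: DACEDCFC

Derivation:
Char 1 ('E'): step: R->3, L=5; E->plug->A->R->C->L->G->refl->H->L'->A->R'->D->plug->D
Char 2 ('B'): step: R->4, L=5; B->plug->C->R->H->L->A->refl->B->L'->F->R'->E->plug->A
Char 3 ('H'): step: R->5, L=5; H->plug->H->R->B->L->C->refl->F->L'->G->R'->B->plug->C
Char 4 ('F'): step: R->6, L=5; F->plug->F->R->H->L->A->refl->B->L'->F->R'->A->plug->E
Char 5 ('F'): step: R->7, L=5; F->plug->F->R->H->L->A->refl->B->L'->F->R'->D->plug->D
Char 6 ('E'): step: R->0, L->6 (L advanced); E->plug->A->R->B->L->F->refl->C->L'->C->R'->B->plug->C
Char 7 ('E'): step: R->1, L=6; E->plug->A->R->B->L->F->refl->C->L'->C->R'->F->plug->F
Char 8 ('F'): step: R->2, L=6; F->plug->F->R->F->L->E->refl->D->L'->D->R'->B->plug->C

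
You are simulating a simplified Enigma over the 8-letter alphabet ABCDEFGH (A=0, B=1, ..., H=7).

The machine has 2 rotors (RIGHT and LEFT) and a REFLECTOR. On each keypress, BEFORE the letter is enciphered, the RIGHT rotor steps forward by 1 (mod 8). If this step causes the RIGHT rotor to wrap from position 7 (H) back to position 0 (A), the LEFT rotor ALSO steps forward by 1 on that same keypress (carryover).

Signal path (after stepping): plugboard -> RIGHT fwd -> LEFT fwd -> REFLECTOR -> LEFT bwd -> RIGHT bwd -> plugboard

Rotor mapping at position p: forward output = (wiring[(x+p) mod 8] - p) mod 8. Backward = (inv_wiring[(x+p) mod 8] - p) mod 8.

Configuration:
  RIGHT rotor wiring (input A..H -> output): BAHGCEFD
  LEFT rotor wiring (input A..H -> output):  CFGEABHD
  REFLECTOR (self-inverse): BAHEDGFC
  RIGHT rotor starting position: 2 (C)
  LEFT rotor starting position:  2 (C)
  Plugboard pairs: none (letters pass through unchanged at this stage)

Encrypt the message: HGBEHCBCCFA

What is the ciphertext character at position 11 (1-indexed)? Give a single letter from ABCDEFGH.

Char 1 ('H'): step: R->3, L=2; H->plug->H->R->E->L->F->refl->G->L'->C->R'->D->plug->D
Char 2 ('G'): step: R->4, L=2; G->plug->G->R->D->L->H->refl->C->L'->B->R'->C->plug->C
Char 3 ('B'): step: R->5, L=2; B->plug->B->R->A->L->E->refl->D->L'->H->R'->A->plug->A
Char 4 ('E'): step: R->6, L=2; E->plug->E->R->B->L->C->refl->H->L'->D->R'->C->plug->C
Char 5 ('H'): step: R->7, L=2; H->plug->H->R->G->L->A->refl->B->L'->F->R'->G->plug->G
Char 6 ('C'): step: R->0, L->3 (L advanced); C->plug->C->R->H->L->D->refl->E->L'->D->R'->H->plug->H
Char 7 ('B'): step: R->1, L=3; B->plug->B->R->G->L->C->refl->H->L'->F->R'->C->plug->C
Char 8 ('C'): step: R->2, L=3; C->plug->C->R->A->L->B->refl->A->L'->E->R'->B->plug->B
Char 9 ('C'): step: R->3, L=3; C->plug->C->R->B->L->F->refl->G->L'->C->R'->D->plug->D
Char 10 ('F'): step: R->4, L=3; F->plug->F->R->E->L->A->refl->B->L'->A->R'->B->plug->B
Char 11 ('A'): step: R->5, L=3; A->plug->A->R->H->L->D->refl->E->L'->D->R'->E->plug->E

E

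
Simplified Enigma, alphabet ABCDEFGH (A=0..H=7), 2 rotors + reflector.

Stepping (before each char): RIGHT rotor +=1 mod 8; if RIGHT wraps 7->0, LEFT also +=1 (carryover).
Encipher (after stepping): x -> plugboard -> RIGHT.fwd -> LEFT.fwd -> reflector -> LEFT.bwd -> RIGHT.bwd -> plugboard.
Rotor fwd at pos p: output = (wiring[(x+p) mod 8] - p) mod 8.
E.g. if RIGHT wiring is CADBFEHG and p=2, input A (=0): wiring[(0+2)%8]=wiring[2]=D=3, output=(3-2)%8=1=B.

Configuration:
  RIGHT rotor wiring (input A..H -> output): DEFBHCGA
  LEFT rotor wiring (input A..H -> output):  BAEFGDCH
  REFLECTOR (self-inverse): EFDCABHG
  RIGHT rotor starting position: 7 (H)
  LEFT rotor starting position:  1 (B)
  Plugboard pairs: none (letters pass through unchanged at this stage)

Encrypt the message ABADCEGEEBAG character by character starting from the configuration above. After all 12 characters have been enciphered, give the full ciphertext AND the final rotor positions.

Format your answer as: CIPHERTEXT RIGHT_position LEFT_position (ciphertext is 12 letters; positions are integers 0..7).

Answer: CHCEDDABGHCF 3 3

Derivation:
Char 1 ('A'): step: R->0, L->2 (L advanced); A->plug->A->R->D->L->B->refl->F->L'->F->R'->C->plug->C
Char 2 ('B'): step: R->1, L=2; B->plug->B->R->E->L->A->refl->E->L'->C->R'->H->plug->H
Char 3 ('A'): step: R->2, L=2; A->plug->A->R->D->L->B->refl->F->L'->F->R'->C->plug->C
Char 4 ('D'): step: R->3, L=2; D->plug->D->R->D->L->B->refl->F->L'->F->R'->E->plug->E
Char 5 ('C'): step: R->4, L=2; C->plug->C->R->C->L->E->refl->A->L'->E->R'->D->plug->D
Char 6 ('E'): step: R->5, L=2; E->plug->E->R->H->L->G->refl->H->L'->G->R'->D->plug->D
Char 7 ('G'): step: R->6, L=2; G->plug->G->R->B->L->D->refl->C->L'->A->R'->A->plug->A
Char 8 ('E'): step: R->7, L=2; E->plug->E->R->C->L->E->refl->A->L'->E->R'->B->plug->B
Char 9 ('E'): step: R->0, L->3 (L advanced); E->plug->E->R->H->L->B->refl->F->L'->G->R'->G->plug->G
Char 10 ('B'): step: R->1, L=3; B->plug->B->R->E->L->E->refl->A->L'->C->R'->H->plug->H
Char 11 ('A'): step: R->2, L=3; A->plug->A->R->D->L->H->refl->G->L'->F->R'->C->plug->C
Char 12 ('G'): step: R->3, L=3; G->plug->G->R->B->L->D->refl->C->L'->A->R'->F->plug->F
Final: ciphertext=CHCEDDABGHCF, RIGHT=3, LEFT=3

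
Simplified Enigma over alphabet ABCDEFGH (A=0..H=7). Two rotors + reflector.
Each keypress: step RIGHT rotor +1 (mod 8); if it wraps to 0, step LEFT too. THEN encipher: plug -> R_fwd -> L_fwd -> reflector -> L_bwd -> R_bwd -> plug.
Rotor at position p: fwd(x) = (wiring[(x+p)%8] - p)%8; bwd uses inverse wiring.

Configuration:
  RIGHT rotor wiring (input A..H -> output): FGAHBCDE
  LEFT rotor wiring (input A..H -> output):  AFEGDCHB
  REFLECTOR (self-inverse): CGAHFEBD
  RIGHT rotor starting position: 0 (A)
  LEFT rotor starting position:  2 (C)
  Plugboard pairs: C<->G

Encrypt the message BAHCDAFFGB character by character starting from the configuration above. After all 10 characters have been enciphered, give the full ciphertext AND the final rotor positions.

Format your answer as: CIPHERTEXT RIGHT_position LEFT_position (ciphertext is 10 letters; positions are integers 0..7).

Char 1 ('B'): step: R->1, L=2; B->plug->B->R->H->L->D->refl->H->L'->F->R'->A->plug->A
Char 2 ('A'): step: R->2, L=2; A->plug->A->R->G->L->G->refl->B->L'->C->R'->F->plug->F
Char 3 ('H'): step: R->3, L=2; H->plug->H->R->F->L->H->refl->D->L'->H->R'->C->plug->G
Char 4 ('C'): step: R->4, L=2; C->plug->G->R->E->L->F->refl->E->L'->B->R'->E->plug->E
Char 5 ('D'): step: R->5, L=2; D->plug->D->R->A->L->C->refl->A->L'->D->R'->F->plug->F
Char 6 ('A'): step: R->6, L=2; A->plug->A->R->F->L->H->refl->D->L'->H->R'->C->plug->G
Char 7 ('F'): step: R->7, L=2; F->plug->F->R->C->L->B->refl->G->L'->G->R'->B->plug->B
Char 8 ('F'): step: R->0, L->3 (L advanced); F->plug->F->R->C->L->H->refl->D->L'->A->R'->C->plug->G
Char 9 ('G'): step: R->1, L=3; G->plug->C->R->G->L->C->refl->A->L'->B->R'->E->plug->E
Char 10 ('B'): step: R->2, L=3; B->plug->B->R->F->L->F->refl->E->L'->D->R'->G->plug->C
Final: ciphertext=AFGEFGBGEC, RIGHT=2, LEFT=3

Answer: AFGEFGBGEC 2 3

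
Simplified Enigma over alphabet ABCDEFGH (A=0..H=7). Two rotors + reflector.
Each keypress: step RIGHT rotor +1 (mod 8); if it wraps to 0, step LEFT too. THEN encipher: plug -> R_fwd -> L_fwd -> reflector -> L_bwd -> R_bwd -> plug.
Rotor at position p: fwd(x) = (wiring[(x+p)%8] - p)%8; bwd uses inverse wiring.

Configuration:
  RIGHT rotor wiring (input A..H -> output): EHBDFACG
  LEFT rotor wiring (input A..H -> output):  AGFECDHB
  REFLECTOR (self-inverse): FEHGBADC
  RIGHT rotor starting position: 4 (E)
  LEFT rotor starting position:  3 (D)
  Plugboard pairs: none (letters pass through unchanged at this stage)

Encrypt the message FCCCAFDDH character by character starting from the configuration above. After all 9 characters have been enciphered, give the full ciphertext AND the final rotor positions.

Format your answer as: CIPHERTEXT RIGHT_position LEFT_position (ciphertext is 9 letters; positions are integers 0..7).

Char 1 ('F'): step: R->5, L=3; F->plug->F->R->E->L->G->refl->D->L'->G->R'->G->plug->G
Char 2 ('C'): step: R->6, L=3; C->plug->C->R->G->L->D->refl->G->L'->E->R'->A->plug->A
Char 3 ('C'): step: R->7, L=3; C->plug->C->R->A->L->B->refl->E->L'->D->R'->H->plug->H
Char 4 ('C'): step: R->0, L->4 (L advanced); C->plug->C->R->B->L->H->refl->C->L'->F->R'->E->plug->E
Char 5 ('A'): step: R->1, L=4; A->plug->A->R->G->L->B->refl->E->L'->E->R'->D->plug->D
Char 6 ('F'): step: R->2, L=4; F->plug->F->R->E->L->E->refl->B->L'->G->R'->D->plug->D
Char 7 ('D'): step: R->3, L=4; D->plug->D->R->H->L->A->refl->F->L'->D->R'->E->plug->E
Char 8 ('D'): step: R->4, L=4; D->plug->D->R->C->L->D->refl->G->L'->A->R'->E->plug->E
Char 9 ('H'): step: R->5, L=4; H->plug->H->R->A->L->G->refl->D->L'->C->R'->E->plug->E
Final: ciphertext=GAHEDDEEE, RIGHT=5, LEFT=4

Answer: GAHEDDEEE 5 4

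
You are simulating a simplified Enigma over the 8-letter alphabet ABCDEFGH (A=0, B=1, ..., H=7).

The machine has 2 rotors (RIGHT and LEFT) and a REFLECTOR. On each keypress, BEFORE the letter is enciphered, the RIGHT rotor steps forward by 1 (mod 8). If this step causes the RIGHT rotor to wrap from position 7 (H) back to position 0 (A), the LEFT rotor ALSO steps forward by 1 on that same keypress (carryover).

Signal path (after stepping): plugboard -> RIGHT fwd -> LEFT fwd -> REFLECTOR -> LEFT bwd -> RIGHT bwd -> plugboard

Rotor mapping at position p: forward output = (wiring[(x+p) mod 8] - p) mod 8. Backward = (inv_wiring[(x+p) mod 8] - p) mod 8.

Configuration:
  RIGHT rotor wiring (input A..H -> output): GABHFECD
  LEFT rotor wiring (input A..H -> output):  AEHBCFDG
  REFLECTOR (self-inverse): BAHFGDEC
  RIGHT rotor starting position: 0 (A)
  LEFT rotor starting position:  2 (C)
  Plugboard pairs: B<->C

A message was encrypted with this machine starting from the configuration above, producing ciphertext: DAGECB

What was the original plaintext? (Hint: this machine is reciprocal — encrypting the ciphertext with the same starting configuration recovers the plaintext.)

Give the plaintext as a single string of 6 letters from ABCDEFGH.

Char 1 ('D'): step: R->1, L=2; D->plug->D->R->E->L->B->refl->A->L'->C->R'->G->plug->G
Char 2 ('A'): step: R->2, L=2; A->plug->A->R->H->L->C->refl->H->L'->B->R'->F->plug->F
Char 3 ('G'): step: R->3, L=2; G->plug->G->R->F->L->E->refl->G->L'->G->R'->H->plug->H
Char 4 ('E'): step: R->4, L=2; E->plug->E->R->C->L->A->refl->B->L'->E->R'->F->plug->F
Char 5 ('C'): step: R->5, L=2; C->plug->B->R->F->L->E->refl->G->L'->G->R'->C->plug->B
Char 6 ('B'): step: R->6, L=2; B->plug->C->R->A->L->F->refl->D->L'->D->R'->E->plug->E

Answer: GFHFBE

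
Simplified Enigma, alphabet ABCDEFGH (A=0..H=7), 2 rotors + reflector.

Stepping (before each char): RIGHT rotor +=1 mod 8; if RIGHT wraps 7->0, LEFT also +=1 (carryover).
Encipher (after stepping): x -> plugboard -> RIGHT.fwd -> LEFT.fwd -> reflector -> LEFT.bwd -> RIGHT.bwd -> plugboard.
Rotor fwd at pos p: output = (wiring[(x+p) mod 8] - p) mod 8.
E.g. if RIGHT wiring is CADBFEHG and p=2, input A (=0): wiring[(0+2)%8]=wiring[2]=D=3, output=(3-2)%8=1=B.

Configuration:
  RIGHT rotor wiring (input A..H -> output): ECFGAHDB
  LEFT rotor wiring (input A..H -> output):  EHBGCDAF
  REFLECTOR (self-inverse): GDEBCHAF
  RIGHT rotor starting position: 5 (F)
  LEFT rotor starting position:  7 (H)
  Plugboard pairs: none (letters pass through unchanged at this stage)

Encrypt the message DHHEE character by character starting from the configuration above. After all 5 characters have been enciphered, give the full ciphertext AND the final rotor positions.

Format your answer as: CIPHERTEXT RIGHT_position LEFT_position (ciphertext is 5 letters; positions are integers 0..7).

Answer: HFFHF 2 0

Derivation:
Char 1 ('D'): step: R->6, L=7; D->plug->D->R->E->L->H->refl->F->L'->B->R'->H->plug->H
Char 2 ('H'): step: R->7, L=7; H->plug->H->R->E->L->H->refl->F->L'->B->R'->F->plug->F
Char 3 ('H'): step: R->0, L->0 (L advanced); H->plug->H->R->B->L->H->refl->F->L'->H->R'->F->plug->F
Char 4 ('E'): step: R->1, L=0; E->plug->E->R->G->L->A->refl->G->L'->D->R'->H->plug->H
Char 5 ('E'): step: R->2, L=0; E->plug->E->R->B->L->H->refl->F->L'->H->R'->F->plug->F
Final: ciphertext=HFFHF, RIGHT=2, LEFT=0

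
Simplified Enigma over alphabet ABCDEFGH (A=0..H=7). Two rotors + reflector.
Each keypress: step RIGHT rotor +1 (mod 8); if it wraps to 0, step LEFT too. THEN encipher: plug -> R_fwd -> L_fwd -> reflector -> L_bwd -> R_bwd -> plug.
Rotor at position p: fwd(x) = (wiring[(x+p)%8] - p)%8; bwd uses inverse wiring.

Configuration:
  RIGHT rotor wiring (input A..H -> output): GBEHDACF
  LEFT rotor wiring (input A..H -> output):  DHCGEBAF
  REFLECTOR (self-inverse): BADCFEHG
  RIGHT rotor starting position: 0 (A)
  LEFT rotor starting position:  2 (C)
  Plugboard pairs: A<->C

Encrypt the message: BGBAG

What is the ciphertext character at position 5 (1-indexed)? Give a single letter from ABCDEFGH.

Char 1 ('B'): step: R->1, L=2; B->plug->B->R->D->L->H->refl->G->L'->E->R'->G->plug->G
Char 2 ('G'): step: R->2, L=2; G->plug->G->R->E->L->G->refl->H->L'->D->R'->F->plug->F
Char 3 ('B'): step: R->3, L=2; B->plug->B->R->A->L->A->refl->B->L'->G->R'->G->plug->G
Char 4 ('A'): step: R->4, L=2; A->plug->C->R->G->L->B->refl->A->L'->A->R'->G->plug->G
Char 5 ('G'): step: R->5, L=2; G->plug->G->R->C->L->C->refl->D->L'->F->R'->B->plug->B

B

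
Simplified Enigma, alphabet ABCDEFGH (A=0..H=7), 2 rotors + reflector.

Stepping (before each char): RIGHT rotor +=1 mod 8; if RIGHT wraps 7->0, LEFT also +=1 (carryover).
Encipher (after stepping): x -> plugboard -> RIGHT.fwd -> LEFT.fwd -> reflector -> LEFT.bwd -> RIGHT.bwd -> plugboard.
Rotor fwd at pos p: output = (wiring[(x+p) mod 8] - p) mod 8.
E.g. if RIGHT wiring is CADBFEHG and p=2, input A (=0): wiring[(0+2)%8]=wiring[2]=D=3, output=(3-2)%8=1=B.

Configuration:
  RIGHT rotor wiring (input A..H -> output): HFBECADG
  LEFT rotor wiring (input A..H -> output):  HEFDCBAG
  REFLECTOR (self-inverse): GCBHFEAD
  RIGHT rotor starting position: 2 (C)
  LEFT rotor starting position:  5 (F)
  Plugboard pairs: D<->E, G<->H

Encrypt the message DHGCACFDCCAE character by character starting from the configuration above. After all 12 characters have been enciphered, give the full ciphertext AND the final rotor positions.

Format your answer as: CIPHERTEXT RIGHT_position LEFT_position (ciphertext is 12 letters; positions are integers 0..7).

Answer: HABHBHBGGBCH 6 6

Derivation:
Char 1 ('D'): step: R->3, L=5; D->plug->E->R->D->L->C->refl->B->L'->C->R'->G->plug->H
Char 2 ('H'): step: R->4, L=5; H->plug->G->R->F->L->A->refl->G->L'->G->R'->A->plug->A
Char 3 ('G'): step: R->5, L=5; G->plug->H->R->F->L->A->refl->G->L'->G->R'->B->plug->B
Char 4 ('C'): step: R->6, L=5; C->plug->C->R->B->L->D->refl->H->L'->E->R'->G->plug->H
Char 5 ('A'): step: R->7, L=5; A->plug->A->R->H->L->F->refl->E->L'->A->R'->B->plug->B
Char 6 ('C'): step: R->0, L->6 (L advanced); C->plug->C->R->B->L->A->refl->G->L'->D->R'->G->plug->H
Char 7 ('F'): step: R->1, L=6; F->plug->F->R->C->L->B->refl->C->L'->A->R'->B->plug->B
Char 8 ('D'): step: R->2, L=6; D->plug->E->R->B->L->A->refl->G->L'->D->R'->H->plug->G
Char 9 ('C'): step: R->3, L=6; C->plug->C->R->F->L->F->refl->E->L'->G->R'->H->plug->G
Char 10 ('C'): step: R->4, L=6; C->plug->C->R->H->L->D->refl->H->L'->E->R'->B->plug->B
Char 11 ('A'): step: R->5, L=6; A->plug->A->R->D->L->G->refl->A->L'->B->R'->C->plug->C
Char 12 ('E'): step: R->6, L=6; E->plug->D->R->H->L->D->refl->H->L'->E->R'->G->plug->H
Final: ciphertext=HABHBHBGGBCH, RIGHT=6, LEFT=6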